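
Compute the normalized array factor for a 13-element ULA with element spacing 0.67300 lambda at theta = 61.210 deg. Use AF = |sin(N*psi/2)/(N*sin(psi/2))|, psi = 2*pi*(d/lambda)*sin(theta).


psi = 2*pi*0.67300*sin(61.210 deg) = 3.705892 rad
AF = |sin(13*3.705892/2) / (13*sin(3.705892/2))| = 0.06925

0.06925


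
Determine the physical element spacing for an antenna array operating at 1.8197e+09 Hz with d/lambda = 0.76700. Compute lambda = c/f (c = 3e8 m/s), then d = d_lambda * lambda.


lambda = c / f = 3.0000e+08 / 1.8197e+09 = 0.1648623 m
d = 0.76700 * 0.1648623 = 0.1264 m

0.1264 m


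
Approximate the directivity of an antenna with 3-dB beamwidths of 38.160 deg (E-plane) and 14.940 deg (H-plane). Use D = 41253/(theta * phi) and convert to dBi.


D_linear = 41253 / (38.160 * 14.940) = 72.35967
D_dBi = 10 * log10(72.35967) = 18.59 dBi

18.59 dBi


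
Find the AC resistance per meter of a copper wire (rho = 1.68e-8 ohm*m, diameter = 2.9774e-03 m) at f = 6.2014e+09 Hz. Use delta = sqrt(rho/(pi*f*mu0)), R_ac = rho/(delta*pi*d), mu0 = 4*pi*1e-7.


delta = sqrt(1.68e-8 / (pi * 6.2014e+09 * 4*pi*1e-7)) = 8.283806e-07 m
R_ac = 1.68e-8 / (8.283806e-07 * pi * 2.9774e-03) = 2.168 ohm/m

2.168 ohm/m


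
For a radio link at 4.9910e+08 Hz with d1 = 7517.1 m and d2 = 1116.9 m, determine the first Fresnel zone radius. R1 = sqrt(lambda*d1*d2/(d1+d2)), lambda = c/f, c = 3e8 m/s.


lambda = c / f = 3.0000e+08 / 4.9910e+08 = 0.6010819 m
R1 = sqrt(0.6010819 * 7517.1 * 1116.9 / (7517.1 + 1116.9)) = 24.18 m

24.18 m


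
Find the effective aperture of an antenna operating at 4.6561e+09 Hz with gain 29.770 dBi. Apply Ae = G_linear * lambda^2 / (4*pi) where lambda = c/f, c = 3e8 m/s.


lambda = c / f = 3.0000e+08 / 4.6561e+09 = 0.06443161 m
G_linear = 10^(29.770/10) = 948.4185
Ae = G_linear * lambda^2 / (4*pi) = 948.4185 * 0.06443161^2 / (4*pi) = 0.3133 m^2

0.3133 m^2


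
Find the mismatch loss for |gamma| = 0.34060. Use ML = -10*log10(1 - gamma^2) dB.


ML = -10 * log10(1 - 0.34060^2) = -10 * log10(0.88399164) = 0.5355 dB

0.5355 dB


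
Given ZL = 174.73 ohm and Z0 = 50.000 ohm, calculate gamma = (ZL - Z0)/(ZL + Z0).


gamma = (174.73 - 50.000) / (174.73 + 50.000) = 0.5550

0.5550


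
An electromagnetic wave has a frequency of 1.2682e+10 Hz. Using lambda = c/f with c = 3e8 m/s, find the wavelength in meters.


lambda = c / f = 3.0000e+08 / 1.2682e+10 = 0.02366 m

0.02366 m


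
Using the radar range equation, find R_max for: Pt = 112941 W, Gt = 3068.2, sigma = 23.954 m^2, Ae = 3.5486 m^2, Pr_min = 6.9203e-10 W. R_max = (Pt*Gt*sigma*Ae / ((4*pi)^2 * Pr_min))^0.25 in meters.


R^4 = 112941*3068.2*23.954*3.5486 / ((4*pi)^2 * 6.9203e-10) = 2.695416e+17
R_max = 2.695416e+17^0.25 = 22785 m

22785 m


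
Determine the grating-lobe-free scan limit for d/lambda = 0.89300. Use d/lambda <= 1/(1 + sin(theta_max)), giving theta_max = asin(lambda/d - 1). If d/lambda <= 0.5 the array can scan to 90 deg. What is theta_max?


lambda/d - 1 = 1/0.89300 - 1 = 0.1198208
theta_max = asin(0.1198208) = 6.882 deg

6.882 deg


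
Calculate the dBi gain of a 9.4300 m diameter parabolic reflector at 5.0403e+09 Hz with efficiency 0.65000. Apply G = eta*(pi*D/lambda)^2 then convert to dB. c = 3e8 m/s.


lambda = c / f = 3.0000e+08 / 5.0403e+09 = 0.05952027 m
G_linear = 0.65000 * (pi * 9.4300 / 0.05952027)^2 = 161030.0
G_dBi = 10 * log10(161030.0) = 52.07 dBi

52.07 dBi


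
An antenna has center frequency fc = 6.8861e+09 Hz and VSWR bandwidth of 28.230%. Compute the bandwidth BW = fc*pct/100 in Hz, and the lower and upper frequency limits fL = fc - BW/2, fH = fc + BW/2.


BW = 6.8861e+09 * 28.230/100 = 1.943946e+09 Hz
fL = 6.8861e+09 - 1.943946e+09/2 = 5.914e+09 Hz
fH = 6.8861e+09 + 1.943946e+09/2 = 7.858e+09 Hz

BW=1.944e+09 Hz, fL=5.914e+09 Hz, fH=7.858e+09 Hz


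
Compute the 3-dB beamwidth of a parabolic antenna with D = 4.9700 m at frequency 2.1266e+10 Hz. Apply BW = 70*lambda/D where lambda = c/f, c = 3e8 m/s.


lambda = c / f = 3.0000e+08 / 2.1266e+10 = 0.01410703 m
BW = 70 * 0.01410703 / 4.9700 = 0.1987 deg

0.1987 deg


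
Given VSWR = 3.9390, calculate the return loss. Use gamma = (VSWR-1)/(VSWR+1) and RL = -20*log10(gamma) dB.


gamma = (3.9390 - 1) / (3.9390 + 1) = 0.5950597
RL = -20 * log10(0.5950597) = 4.509 dB

4.509 dB


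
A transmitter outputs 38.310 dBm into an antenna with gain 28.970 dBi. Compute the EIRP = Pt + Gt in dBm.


EIRP = Pt + Gt = 38.310 + 28.970 = 67.28 dBm

67.28 dBm


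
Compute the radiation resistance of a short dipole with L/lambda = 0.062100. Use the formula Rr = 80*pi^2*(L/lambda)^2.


Rr = 80 * pi^2 * (0.062100)^2 = 80 * 9.869604 * 3.856410e-03 = 3.045 ohm

3.045 ohm


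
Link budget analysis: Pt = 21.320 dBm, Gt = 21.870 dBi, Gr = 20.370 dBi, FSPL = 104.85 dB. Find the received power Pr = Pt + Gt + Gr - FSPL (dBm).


Pr = 21.320 + 21.870 + 20.370 - 104.85 = -41.29 dBm

-41.29 dBm


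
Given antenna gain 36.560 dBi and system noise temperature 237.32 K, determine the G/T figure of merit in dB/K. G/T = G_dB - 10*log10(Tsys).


G/T = 36.560 - 10*log10(237.32) = 36.560 - 23.75334 = 12.81 dB/K

12.81 dB/K


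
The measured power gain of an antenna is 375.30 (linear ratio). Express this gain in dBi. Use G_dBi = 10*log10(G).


G_dBi = 10 * log10(375.30) = 25.74 dBi

25.74 dBi


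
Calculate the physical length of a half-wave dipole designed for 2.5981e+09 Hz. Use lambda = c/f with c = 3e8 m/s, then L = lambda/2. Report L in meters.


lambda = c / f = 3.0000e+08 / 2.5981e+09 = 0.1154690 m
L = lambda / 2 = 0.1154690 / 2 = 0.05773 m

0.05773 m


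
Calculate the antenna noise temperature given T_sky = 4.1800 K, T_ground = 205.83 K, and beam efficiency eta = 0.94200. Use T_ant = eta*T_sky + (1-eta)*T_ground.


T_ant = 0.94200 * 4.1800 + (1 - 0.94200) * 205.83 = 15.88 K

15.88 K


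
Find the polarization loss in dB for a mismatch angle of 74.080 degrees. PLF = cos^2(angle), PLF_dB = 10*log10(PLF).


PLF_linear = cos^2(74.080 deg) = 0.07523770
PLF_dB = 10 * log10(0.07523770) = -11.24 dB

-11.24 dB


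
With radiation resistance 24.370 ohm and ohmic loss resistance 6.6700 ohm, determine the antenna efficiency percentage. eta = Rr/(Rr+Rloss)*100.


eta = 24.370 / (24.370 + 6.6700) * 100 = 78.51%

78.51%


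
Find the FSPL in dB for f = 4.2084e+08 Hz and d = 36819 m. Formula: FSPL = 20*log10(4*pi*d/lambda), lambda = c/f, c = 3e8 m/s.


lambda = c / f = 3.0000e+08 / 4.2084e+08 = 0.7128600 m
FSPL = 20 * log10(4*pi*36819/0.7128600) = 116.2 dB

116.2 dB


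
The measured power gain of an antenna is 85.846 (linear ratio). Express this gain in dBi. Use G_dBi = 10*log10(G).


G_dBi = 10 * log10(85.846) = 19.34 dBi

19.34 dBi


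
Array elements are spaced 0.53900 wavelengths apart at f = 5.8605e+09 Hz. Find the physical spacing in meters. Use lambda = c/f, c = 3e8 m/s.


lambda = c / f = 3.0000e+08 / 5.8605e+09 = 0.05119017 m
d = 0.53900 * 0.05119017 = 0.02759 m

0.02759 m


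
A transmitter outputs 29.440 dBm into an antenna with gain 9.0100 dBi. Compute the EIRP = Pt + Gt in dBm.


EIRP = Pt + Gt = 29.440 + 9.0100 = 38.45 dBm

38.45 dBm


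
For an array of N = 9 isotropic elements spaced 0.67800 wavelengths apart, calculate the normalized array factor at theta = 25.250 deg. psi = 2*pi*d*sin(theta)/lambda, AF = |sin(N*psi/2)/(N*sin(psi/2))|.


psi = 2*pi*0.67800*sin(25.250 deg) = 1.817183 rad
AF = |sin(9*1.817183/2) / (9*sin(1.817183/2))| = 0.1336

0.1336


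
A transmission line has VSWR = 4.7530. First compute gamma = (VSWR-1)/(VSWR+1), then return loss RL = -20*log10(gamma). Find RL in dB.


gamma = (4.7530 - 1) / (4.7530 + 1) = 0.6523553
RL = -20 * log10(0.6523553) = 3.710 dB

3.710 dB


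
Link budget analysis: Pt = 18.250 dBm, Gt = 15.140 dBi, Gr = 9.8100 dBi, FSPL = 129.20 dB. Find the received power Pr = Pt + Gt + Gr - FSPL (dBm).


Pr = 18.250 + 15.140 + 9.8100 - 129.20 = -86.00 dBm

-86.00 dBm


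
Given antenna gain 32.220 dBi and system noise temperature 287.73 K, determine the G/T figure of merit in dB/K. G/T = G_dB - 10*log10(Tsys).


G/T = 32.220 - 10*log10(287.73) = 32.220 - 24.58985 = 7.630 dB/K

7.630 dB/K


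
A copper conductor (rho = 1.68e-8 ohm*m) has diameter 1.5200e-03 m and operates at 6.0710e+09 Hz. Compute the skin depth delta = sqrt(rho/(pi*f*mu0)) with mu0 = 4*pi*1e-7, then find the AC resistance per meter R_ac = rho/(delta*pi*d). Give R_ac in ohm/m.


delta = sqrt(1.68e-8 / (pi * 6.0710e+09 * 4*pi*1e-7)) = 8.372298e-07 m
R_ac = 1.68e-8 / (8.372298e-07 * pi * 1.5200e-03) = 4.202 ohm/m

4.202 ohm/m


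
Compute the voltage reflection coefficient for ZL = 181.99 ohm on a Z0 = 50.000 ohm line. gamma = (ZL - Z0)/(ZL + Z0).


gamma = (181.99 - 50.000) / (181.99 + 50.000) = 0.5689

0.5689


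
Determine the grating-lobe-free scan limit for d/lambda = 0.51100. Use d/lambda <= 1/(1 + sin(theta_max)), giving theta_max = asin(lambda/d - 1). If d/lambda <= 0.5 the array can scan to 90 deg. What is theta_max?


lambda/d - 1 = 1/0.51100 - 1 = 0.9569472
theta_max = asin(0.9569472) = 73.13 deg

73.13 deg


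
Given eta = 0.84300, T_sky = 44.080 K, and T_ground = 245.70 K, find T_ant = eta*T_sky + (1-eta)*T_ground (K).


T_ant = 0.84300 * 44.080 + (1 - 0.84300) * 245.70 = 75.73 K

75.73 K


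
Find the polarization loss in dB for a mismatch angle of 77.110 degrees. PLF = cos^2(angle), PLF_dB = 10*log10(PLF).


PLF_linear = cos^2(77.110 deg) = 0.04976468
PLF_dB = 10 * log10(0.04976468) = -13.03 dB

-13.03 dB


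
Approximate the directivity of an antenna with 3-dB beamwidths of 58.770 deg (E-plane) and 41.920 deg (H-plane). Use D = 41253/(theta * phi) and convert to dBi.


D_linear = 41253 / (58.770 * 41.920) = 16.74475
D_dBi = 10 * log10(16.74475) = 12.24 dBi

12.24 dBi


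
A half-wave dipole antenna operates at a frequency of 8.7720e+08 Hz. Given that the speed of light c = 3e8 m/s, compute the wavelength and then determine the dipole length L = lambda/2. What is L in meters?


lambda = c / f = 3.0000e+08 / 8.7720e+08 = 0.3419973 m
L = lambda / 2 = 0.3419973 / 2 = 0.1710 m

0.1710 m


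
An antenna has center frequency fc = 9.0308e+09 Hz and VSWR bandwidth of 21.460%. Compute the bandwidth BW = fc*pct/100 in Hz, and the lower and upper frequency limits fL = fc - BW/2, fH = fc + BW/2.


BW = 9.0308e+09 * 21.460/100 = 1.938010e+09 Hz
fL = 9.0308e+09 - 1.938010e+09/2 = 8.062e+09 Hz
fH = 9.0308e+09 + 1.938010e+09/2 = 1.000e+10 Hz

BW=1.938e+09 Hz, fL=8.062e+09 Hz, fH=1.000e+10 Hz


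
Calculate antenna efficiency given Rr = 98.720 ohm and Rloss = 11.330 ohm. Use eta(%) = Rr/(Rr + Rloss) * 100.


eta = 98.720 / (98.720 + 11.330) * 100 = 89.70%

89.70%


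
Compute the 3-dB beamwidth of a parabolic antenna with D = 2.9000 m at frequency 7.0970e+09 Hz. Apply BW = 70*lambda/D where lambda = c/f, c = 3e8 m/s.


lambda = c / f = 3.0000e+08 / 7.0970e+09 = 0.04227138 m
BW = 70 * 0.04227138 / 2.9000 = 1.020 deg

1.020 deg


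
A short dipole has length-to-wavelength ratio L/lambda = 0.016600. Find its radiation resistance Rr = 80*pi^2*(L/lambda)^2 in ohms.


Rr = 80 * pi^2 * (0.016600)^2 = 80 * 9.869604 * 2.755600e-04 = 0.2176 ohm

0.2176 ohm


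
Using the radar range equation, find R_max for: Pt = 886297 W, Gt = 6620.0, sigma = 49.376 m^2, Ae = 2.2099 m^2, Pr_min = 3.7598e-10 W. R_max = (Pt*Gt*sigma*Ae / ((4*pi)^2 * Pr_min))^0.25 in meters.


R^4 = 886297*6620.0*49.376*2.2099 / ((4*pi)^2 * 3.7598e-10) = 1.078304e+19
R_max = 1.078304e+19^0.25 = 57304 m

57304 m


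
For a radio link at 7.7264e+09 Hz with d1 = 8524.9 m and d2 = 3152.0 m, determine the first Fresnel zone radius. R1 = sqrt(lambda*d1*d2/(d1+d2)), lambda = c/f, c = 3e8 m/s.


lambda = c / f = 3.0000e+08 / 7.7264e+09 = 0.03882791 m
R1 = sqrt(0.03882791 * 8524.9 * 3152.0 / (8524.9 + 3152.0)) = 9.452 m

9.452 m


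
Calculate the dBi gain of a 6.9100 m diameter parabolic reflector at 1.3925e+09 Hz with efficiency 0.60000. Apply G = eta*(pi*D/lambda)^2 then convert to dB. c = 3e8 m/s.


lambda = c / f = 3.0000e+08 / 1.3925e+09 = 0.2154399 m
G_linear = 0.60000 * (pi * 6.9100 / 0.2154399)^2 = 6091.929
G_dBi = 10 * log10(6091.929) = 37.85 dBi

37.85 dBi


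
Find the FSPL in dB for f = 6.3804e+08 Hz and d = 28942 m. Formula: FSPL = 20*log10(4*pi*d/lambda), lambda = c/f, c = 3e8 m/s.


lambda = c / f = 3.0000e+08 / 6.3804e+08 = 0.4701900 m
FSPL = 20 * log10(4*pi*28942/0.4701900) = 117.8 dB

117.8 dB


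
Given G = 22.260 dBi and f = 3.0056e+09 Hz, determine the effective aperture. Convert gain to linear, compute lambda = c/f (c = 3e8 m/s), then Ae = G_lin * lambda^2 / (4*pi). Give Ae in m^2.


lambda = c / f = 3.0000e+08 / 3.0056e+09 = 0.09981368 m
G_linear = 10^(22.260/10) = 168.2674
Ae = G_linear * lambda^2 / (4*pi) = 168.2674 * 0.09981368^2 / (4*pi) = 0.1334 m^2

0.1334 m^2


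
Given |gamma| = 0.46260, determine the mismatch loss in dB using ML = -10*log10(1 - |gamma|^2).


ML = -10 * log10(1 - 0.46260^2) = -10 * log10(0.78600124) = 1.046 dB

1.046 dB


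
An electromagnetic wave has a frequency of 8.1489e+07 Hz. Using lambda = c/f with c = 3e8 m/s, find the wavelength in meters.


lambda = c / f = 3.0000e+08 / 8.1489e+07 = 3.681 m

3.681 m


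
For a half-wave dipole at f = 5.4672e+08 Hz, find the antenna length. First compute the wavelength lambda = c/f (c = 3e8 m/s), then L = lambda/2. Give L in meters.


lambda = c / f = 3.0000e+08 / 5.4672e+08 = 0.5487270 m
L = lambda / 2 = 0.5487270 / 2 = 0.2744 m

0.2744 m


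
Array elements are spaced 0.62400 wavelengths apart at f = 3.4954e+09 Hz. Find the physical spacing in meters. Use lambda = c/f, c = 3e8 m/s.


lambda = c / f = 3.0000e+08 / 3.4954e+09 = 0.08582709 m
d = 0.62400 * 0.08582709 = 0.05356 m

0.05356 m


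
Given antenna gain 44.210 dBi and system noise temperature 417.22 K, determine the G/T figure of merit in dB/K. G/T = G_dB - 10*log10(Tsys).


G/T = 44.210 - 10*log10(417.22) = 44.210 - 26.20365 = 18.01 dB/K

18.01 dB/K


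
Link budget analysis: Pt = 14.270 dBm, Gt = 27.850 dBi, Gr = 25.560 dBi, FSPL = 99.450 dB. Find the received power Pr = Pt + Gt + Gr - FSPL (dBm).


Pr = 14.270 + 27.850 + 25.560 - 99.450 = -31.77 dBm

-31.77 dBm


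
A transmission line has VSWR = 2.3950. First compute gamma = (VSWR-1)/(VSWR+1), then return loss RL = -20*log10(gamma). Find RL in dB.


gamma = (2.3950 - 1) / (2.3950 + 1) = 0.4108984
RL = -20 * log10(0.4108984) = 7.725 dB

7.725 dB


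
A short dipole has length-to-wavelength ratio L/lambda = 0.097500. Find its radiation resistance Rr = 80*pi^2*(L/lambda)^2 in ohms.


Rr = 80 * pi^2 * (0.097500)^2 = 80 * 9.869604 * 9.506250e-03 = 7.506 ohm

7.506 ohm


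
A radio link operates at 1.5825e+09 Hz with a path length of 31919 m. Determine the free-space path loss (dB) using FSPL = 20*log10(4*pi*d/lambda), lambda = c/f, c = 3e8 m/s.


lambda = c / f = 3.0000e+08 / 1.5825e+09 = 0.1895735 m
FSPL = 20 * log10(4*pi*31919/0.1895735) = 126.5 dB

126.5 dB


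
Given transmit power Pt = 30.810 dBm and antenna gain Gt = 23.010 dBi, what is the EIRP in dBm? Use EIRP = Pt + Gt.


EIRP = Pt + Gt = 30.810 + 23.010 = 53.82 dBm

53.82 dBm


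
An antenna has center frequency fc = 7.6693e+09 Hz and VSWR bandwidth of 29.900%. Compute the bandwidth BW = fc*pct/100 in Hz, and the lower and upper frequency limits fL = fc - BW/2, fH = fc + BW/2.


BW = 7.6693e+09 * 29.900/100 = 2.293121e+09 Hz
fL = 7.6693e+09 - 2.293121e+09/2 = 6.523e+09 Hz
fH = 7.6693e+09 + 2.293121e+09/2 = 8.816e+09 Hz

BW=2.293e+09 Hz, fL=6.523e+09 Hz, fH=8.816e+09 Hz


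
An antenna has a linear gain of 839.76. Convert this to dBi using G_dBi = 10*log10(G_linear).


G_dBi = 10 * log10(839.76) = 29.24 dBi

29.24 dBi


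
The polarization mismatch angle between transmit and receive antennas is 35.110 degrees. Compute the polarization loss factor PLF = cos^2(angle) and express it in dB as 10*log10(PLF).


PLF_linear = cos^2(35.110 deg) = 0.6692047
PLF_dB = 10 * log10(0.6692047) = -1.744 dB

-1.744 dB


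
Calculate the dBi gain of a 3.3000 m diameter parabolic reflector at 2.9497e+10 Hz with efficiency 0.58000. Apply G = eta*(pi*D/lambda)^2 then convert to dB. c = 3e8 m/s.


lambda = c / f = 3.0000e+08 / 2.9497e+10 = 0.01017053 m
G_linear = 0.58000 * (pi * 3.3000 / 0.01017053)^2 = 602654.6
G_dBi = 10 * log10(602654.6) = 57.80 dBi

57.80 dBi


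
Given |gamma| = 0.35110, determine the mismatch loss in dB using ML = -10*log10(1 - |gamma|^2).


ML = -10 * log10(1 - 0.35110^2) = -10 * log10(0.87672879) = 0.5713 dB

0.5713 dB


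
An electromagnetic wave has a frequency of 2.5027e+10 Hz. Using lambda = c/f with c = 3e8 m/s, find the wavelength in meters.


lambda = c / f = 3.0000e+08 / 2.5027e+10 = 0.01199 m

0.01199 m


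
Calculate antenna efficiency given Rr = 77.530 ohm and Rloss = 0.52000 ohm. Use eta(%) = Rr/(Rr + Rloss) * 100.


eta = 77.530 / (77.530 + 0.52000) * 100 = 99.33%

99.33%


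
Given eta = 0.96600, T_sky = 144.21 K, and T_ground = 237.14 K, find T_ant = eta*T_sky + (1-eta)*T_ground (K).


T_ant = 0.96600 * 144.21 + (1 - 0.96600) * 237.14 = 147.4 K

147.4 K


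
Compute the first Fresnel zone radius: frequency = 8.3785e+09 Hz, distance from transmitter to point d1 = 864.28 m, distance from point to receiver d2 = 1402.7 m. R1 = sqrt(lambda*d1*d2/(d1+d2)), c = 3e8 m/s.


lambda = c / f = 3.0000e+08 / 8.3785e+09 = 0.03580593 m
R1 = sqrt(0.03580593 * 864.28 * 1402.7 / (864.28 + 1402.7)) = 4.376 m

4.376 m


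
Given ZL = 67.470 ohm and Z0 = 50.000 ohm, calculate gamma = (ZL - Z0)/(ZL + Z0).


gamma = (67.470 - 50.000) / (67.470 + 50.000) = 0.1487

0.1487


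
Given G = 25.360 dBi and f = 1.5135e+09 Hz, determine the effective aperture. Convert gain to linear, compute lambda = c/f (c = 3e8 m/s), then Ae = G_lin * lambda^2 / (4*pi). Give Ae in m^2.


lambda = c / f = 3.0000e+08 / 1.5135e+09 = 0.1982161 m
G_linear = 10^(25.360/10) = 343.5579
Ae = G_linear * lambda^2 / (4*pi) = 343.5579 * 0.1982161^2 / (4*pi) = 1.074 m^2

1.074 m^2


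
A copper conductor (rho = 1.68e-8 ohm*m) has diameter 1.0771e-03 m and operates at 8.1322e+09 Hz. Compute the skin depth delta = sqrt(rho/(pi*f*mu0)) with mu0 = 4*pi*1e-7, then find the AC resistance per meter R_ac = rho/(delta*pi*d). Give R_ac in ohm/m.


delta = sqrt(1.68e-8 / (pi * 8.1322e+09 * 4*pi*1e-7)) = 7.233871e-07 m
R_ac = 1.68e-8 / (7.233871e-07 * pi * 1.0771e-03) = 6.863 ohm/m

6.863 ohm/m


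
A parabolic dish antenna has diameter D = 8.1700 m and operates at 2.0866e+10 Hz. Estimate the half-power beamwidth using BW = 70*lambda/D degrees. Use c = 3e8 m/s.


lambda = c / f = 3.0000e+08 / 2.0866e+10 = 0.01437746 m
BW = 70 * 0.01437746 / 8.1700 = 0.1232 deg

0.1232 deg


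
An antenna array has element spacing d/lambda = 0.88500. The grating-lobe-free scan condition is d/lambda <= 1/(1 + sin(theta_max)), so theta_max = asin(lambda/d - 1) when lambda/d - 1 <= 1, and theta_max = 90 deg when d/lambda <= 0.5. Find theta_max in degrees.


lambda/d - 1 = 1/0.88500 - 1 = 0.1299435
theta_max = asin(0.1299435) = 7.466 deg

7.466 deg


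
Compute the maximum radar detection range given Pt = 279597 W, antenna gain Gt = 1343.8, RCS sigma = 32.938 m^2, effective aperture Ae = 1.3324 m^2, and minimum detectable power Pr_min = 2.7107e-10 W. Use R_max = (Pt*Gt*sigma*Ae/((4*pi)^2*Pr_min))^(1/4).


R^4 = 279597*1343.8*32.938*1.3324 / ((4*pi)^2 * 2.7107e-10) = 3.852102e+17
R_max = 3.852102e+17^0.25 = 24913 m

24913 m


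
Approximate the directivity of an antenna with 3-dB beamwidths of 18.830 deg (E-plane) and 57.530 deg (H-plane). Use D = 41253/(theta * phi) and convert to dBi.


D_linear = 41253 / (18.830 * 57.530) = 38.08122
D_dBi = 10 * log10(38.08122) = 15.81 dBi

15.81 dBi


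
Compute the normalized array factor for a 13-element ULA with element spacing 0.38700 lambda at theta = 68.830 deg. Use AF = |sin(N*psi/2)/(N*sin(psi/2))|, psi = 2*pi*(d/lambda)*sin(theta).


psi = 2*pi*0.38700*sin(68.830 deg) = 2.267492 rad
AF = |sin(13*2.267492/2) / (13*sin(2.267492/2))| = 0.07000

0.07000


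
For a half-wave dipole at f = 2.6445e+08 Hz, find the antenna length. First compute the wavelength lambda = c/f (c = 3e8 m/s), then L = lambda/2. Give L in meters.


lambda = c / f = 3.0000e+08 / 2.6445e+08 = 1.134430 m
L = lambda / 2 = 1.134430 / 2 = 0.5672 m

0.5672 m


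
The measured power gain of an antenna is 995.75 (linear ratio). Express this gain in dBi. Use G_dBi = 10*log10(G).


G_dBi = 10 * log10(995.75) = 29.98 dBi

29.98 dBi


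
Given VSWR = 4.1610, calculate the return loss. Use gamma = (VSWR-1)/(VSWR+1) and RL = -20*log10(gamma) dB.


gamma = (4.1610 - 1) / (4.1610 + 1) = 0.6124782
RL = -20 * log10(0.6124782) = 4.258 dB

4.258 dB


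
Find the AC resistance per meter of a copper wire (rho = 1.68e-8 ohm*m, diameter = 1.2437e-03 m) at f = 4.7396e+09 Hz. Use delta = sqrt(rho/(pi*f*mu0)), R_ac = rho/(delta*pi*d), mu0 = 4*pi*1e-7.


delta = sqrt(1.68e-8 / (pi * 4.7396e+09 * 4*pi*1e-7)) = 9.475539e-07 m
R_ac = 1.68e-8 / (9.475539e-07 * pi * 1.2437e-03) = 4.538 ohm/m

4.538 ohm/m


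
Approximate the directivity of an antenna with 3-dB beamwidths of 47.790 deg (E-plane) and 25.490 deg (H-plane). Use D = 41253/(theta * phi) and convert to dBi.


D_linear = 41253 / (47.790 * 25.490) = 33.86481
D_dBi = 10 * log10(33.86481) = 15.30 dBi

15.30 dBi


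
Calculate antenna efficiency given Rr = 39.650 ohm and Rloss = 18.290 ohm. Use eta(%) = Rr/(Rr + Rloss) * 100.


eta = 39.650 / (39.650 + 18.290) * 100 = 68.43%

68.43%


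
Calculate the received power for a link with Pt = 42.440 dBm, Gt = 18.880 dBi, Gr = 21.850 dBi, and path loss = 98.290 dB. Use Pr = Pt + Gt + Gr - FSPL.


Pr = 42.440 + 18.880 + 21.850 - 98.290 = -15.12 dBm

-15.12 dBm


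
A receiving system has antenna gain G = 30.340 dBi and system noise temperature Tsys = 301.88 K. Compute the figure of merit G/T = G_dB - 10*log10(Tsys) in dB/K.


G/T = 30.340 - 10*log10(301.88) = 30.340 - 24.79834 = 5.542 dB/K

5.542 dB/K


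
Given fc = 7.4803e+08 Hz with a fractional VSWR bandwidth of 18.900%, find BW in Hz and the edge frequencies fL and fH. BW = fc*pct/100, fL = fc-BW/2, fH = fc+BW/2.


BW = 7.4803e+08 * 18.900/100 = 1.413777e+08 Hz
fL = 7.4803e+08 - 1.413777e+08/2 = 6.773e+08 Hz
fH = 7.4803e+08 + 1.413777e+08/2 = 8.187e+08 Hz

BW=1.414e+08 Hz, fL=6.773e+08 Hz, fH=8.187e+08 Hz


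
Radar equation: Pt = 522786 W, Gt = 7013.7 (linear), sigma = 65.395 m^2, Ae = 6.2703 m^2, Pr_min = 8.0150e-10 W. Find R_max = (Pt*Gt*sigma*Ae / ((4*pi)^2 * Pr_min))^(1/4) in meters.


R^4 = 522786*7013.7*65.395*6.2703 / ((4*pi)^2 * 8.0150e-10) = 1.187902e+19
R_max = 1.187902e+19^0.25 = 58708 m

58708 m


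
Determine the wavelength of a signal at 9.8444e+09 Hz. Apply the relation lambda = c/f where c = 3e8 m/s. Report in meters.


lambda = c / f = 3.0000e+08 / 9.8444e+09 = 0.03047 m

0.03047 m


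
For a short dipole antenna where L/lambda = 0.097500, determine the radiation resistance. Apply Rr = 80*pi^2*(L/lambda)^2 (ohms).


Rr = 80 * pi^2 * (0.097500)^2 = 80 * 9.869604 * 9.506250e-03 = 7.506 ohm

7.506 ohm


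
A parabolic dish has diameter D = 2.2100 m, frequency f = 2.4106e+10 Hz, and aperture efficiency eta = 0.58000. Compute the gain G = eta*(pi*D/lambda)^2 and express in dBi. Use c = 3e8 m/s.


lambda = c / f = 3.0000e+08 / 2.4106e+10 = 0.01244503 m
G_linear = 0.58000 * (pi * 2.2100 / 0.01244503)^2 = 180517.9
G_dBi = 10 * log10(180517.9) = 52.57 dBi

52.57 dBi


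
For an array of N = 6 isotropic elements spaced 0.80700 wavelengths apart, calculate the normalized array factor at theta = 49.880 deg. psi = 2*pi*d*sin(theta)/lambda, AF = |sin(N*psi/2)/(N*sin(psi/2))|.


psi = 2*pi*0.80700*sin(49.880 deg) = 3.877417 rad
AF = |sin(6*3.877417/2) / (6*sin(3.877417/2))| = 0.1436

0.1436


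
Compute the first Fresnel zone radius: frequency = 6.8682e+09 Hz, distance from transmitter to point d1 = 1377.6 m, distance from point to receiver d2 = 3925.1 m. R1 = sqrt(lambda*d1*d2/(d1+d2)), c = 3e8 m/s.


lambda = c / f = 3.0000e+08 / 6.8682e+09 = 0.04367957 m
R1 = sqrt(0.04367957 * 1377.6 * 3925.1 / (1377.6 + 3925.1)) = 6.674 m

6.674 m


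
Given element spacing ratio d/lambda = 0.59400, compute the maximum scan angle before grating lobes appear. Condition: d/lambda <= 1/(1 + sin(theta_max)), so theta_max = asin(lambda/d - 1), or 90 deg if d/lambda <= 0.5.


lambda/d - 1 = 1/0.59400 - 1 = 0.6835017
theta_max = asin(0.6835017) = 43.12 deg

43.12 deg


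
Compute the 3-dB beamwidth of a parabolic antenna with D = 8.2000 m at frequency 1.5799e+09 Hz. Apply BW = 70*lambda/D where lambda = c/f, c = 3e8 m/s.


lambda = c / f = 3.0000e+08 / 1.5799e+09 = 0.1898854 m
BW = 70 * 0.1898854 / 8.2000 = 1.621 deg

1.621 deg


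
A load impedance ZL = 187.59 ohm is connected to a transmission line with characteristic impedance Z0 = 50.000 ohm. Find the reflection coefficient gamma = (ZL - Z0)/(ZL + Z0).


gamma = (187.59 - 50.000) / (187.59 + 50.000) = 0.5791

0.5791


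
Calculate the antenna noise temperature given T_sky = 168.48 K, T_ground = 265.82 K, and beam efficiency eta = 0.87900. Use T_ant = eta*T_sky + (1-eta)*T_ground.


T_ant = 0.87900 * 168.48 + (1 - 0.87900) * 265.82 = 180.3 K

180.3 K


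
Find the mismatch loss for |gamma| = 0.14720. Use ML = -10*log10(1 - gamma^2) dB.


ML = -10 * log10(1 - 0.14720^2) = -10 * log10(0.97833216) = 0.09514 dB

0.09514 dB


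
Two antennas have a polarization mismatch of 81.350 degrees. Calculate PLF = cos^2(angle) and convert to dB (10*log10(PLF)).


PLF_linear = cos^2(81.350 deg) = 0.02261960
PLF_dB = 10 * log10(0.02261960) = -16.46 dB

-16.46 dB


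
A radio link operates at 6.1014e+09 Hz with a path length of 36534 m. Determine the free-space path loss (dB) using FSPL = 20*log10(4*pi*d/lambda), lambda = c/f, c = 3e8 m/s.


lambda = c / f = 3.0000e+08 / 6.1014e+09 = 0.04916904 m
FSPL = 20 * log10(4*pi*36534/0.04916904) = 139.4 dB

139.4 dB


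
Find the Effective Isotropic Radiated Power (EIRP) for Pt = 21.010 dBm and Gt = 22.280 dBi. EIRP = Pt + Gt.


EIRP = Pt + Gt = 21.010 + 22.280 = 43.29 dBm

43.29 dBm


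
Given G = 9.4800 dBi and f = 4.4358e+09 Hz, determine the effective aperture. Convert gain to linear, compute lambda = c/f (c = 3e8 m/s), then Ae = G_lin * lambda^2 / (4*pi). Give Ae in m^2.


lambda = c / f = 3.0000e+08 / 4.4358e+09 = 0.06763154 m
G_linear = 10^(9.4800/10) = 8.871560
Ae = G_linear * lambda^2 / (4*pi) = 8.871560 * 0.06763154^2 / (4*pi) = 3.229e-03 m^2

3.229e-03 m^2


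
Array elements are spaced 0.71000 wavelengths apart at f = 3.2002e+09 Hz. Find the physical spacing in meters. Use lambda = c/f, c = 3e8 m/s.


lambda = c / f = 3.0000e+08 / 3.2002e+09 = 0.09374414 m
d = 0.71000 * 0.09374414 = 0.06656 m

0.06656 m


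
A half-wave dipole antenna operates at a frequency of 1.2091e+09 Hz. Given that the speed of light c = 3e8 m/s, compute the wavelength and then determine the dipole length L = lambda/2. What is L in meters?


lambda = c / f = 3.0000e+08 / 1.2091e+09 = 0.2481184 m
L = lambda / 2 = 0.2481184 / 2 = 0.1241 m

0.1241 m


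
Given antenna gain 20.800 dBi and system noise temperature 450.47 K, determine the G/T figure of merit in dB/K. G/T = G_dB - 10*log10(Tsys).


G/T = 20.800 - 10*log10(450.47) = 20.800 - 26.53666 = -5.737 dB/K

-5.737 dB/K


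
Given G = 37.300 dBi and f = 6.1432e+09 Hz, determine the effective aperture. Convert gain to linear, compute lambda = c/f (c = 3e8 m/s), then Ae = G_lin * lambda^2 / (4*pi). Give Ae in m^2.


lambda = c / f = 3.0000e+08 / 6.1432e+09 = 0.04883448 m
G_linear = 10^(37.300/10) = 5370.318
Ae = G_linear * lambda^2 / (4*pi) = 5370.318 * 0.04883448^2 / (4*pi) = 1.019 m^2

1.019 m^2


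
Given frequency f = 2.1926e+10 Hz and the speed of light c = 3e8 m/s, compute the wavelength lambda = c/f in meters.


lambda = c / f = 3.0000e+08 / 2.1926e+10 = 0.01368 m

0.01368 m


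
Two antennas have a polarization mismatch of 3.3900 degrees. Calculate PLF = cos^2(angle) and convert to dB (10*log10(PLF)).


PLF_linear = cos^2(3.3900 deg) = 0.9965034
PLF_dB = 10 * log10(0.9965034) = -0.01521 dB

-0.01521 dB


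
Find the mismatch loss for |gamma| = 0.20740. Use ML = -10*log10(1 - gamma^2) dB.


ML = -10 * log10(1 - 0.20740^2) = -10 * log10(0.95698524) = 0.1909 dB

0.1909 dB


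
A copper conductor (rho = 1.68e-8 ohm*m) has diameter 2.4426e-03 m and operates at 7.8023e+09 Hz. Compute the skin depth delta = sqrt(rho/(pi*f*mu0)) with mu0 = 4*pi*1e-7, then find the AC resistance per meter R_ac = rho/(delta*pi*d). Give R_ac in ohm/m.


delta = sqrt(1.68e-8 / (pi * 7.8023e+09 * 4*pi*1e-7)) = 7.385220e-07 m
R_ac = 1.68e-8 / (7.385220e-07 * pi * 2.4426e-03) = 2.964 ohm/m

2.964 ohm/m


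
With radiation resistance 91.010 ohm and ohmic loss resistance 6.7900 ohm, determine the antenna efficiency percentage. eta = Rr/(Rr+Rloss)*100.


eta = 91.010 / (91.010 + 6.7900) * 100 = 93.06%

93.06%


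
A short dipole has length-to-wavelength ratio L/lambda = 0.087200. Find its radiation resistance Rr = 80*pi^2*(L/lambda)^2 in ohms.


Rr = 80 * pi^2 * (0.087200)^2 = 80 * 9.869604 * 7.603840e-03 = 6.004 ohm

6.004 ohm


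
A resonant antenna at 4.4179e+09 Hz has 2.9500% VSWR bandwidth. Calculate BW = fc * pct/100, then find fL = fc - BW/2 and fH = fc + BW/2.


BW = 4.4179e+09 * 2.9500/100 = 1.303280e+08 Hz
fL = 4.4179e+09 - 1.303280e+08/2 = 4.353e+09 Hz
fH = 4.4179e+09 + 1.303280e+08/2 = 4.483e+09 Hz

BW=1.303e+08 Hz, fL=4.353e+09 Hz, fH=4.483e+09 Hz


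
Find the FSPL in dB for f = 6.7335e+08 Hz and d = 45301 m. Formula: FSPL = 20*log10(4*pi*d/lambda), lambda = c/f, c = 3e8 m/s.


lambda = c / f = 3.0000e+08 / 6.7335e+08 = 0.4455335 m
FSPL = 20 * log10(4*pi*45301/0.4455335) = 122.1 dB

122.1 dB


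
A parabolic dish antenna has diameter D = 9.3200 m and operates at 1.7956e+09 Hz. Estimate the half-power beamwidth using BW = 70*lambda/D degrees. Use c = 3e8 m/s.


lambda = c / f = 3.0000e+08 / 1.7956e+09 = 0.1670751 m
BW = 70 * 0.1670751 / 9.3200 = 1.255 deg

1.255 deg


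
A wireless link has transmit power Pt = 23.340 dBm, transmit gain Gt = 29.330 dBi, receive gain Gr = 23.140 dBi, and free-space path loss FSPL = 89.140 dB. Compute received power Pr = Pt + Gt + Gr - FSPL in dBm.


Pr = 23.340 + 29.330 + 23.140 - 89.140 = -13.33 dBm

-13.33 dBm


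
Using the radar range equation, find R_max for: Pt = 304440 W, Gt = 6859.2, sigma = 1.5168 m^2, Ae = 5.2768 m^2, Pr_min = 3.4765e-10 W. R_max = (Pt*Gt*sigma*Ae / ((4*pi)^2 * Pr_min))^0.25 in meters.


R^4 = 304440*6859.2*1.5168*5.2768 / ((4*pi)^2 * 3.4765e-10) = 3.044473e+17
R_max = 3.044473e+17^0.25 = 23490 m

23490 m


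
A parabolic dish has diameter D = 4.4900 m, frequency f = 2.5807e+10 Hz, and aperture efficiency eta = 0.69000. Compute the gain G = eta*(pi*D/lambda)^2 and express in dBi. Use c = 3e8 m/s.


lambda = c / f = 3.0000e+08 / 2.5807e+10 = 0.01162475 m
G_linear = 0.69000 * (pi * 4.4900 / 0.01162475)^2 = 1.015955e+06
G_dBi = 10 * log10(1.015955e+06) = 60.07 dBi

60.07 dBi


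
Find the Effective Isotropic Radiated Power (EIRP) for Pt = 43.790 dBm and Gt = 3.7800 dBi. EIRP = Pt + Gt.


EIRP = Pt + Gt = 43.790 + 3.7800 = 47.57 dBm

47.57 dBm


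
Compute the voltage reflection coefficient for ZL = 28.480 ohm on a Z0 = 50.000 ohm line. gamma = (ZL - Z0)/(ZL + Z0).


gamma = (28.480 - 50.000) / (28.480 + 50.000) = -0.2742

-0.2742


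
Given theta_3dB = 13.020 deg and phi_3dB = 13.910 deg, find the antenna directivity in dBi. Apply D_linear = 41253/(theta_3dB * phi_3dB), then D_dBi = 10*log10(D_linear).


D_linear = 41253 / (13.020 * 13.910) = 227.7810
D_dBi = 10 * log10(227.7810) = 23.58 dBi

23.58 dBi


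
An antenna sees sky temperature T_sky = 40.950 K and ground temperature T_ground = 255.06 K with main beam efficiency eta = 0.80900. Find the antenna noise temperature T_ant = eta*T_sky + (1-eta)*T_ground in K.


T_ant = 0.80900 * 40.950 + (1 - 0.80900) * 255.06 = 81.85 K

81.85 K


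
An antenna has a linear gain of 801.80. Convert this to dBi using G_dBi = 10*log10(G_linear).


G_dBi = 10 * log10(801.80) = 29.04 dBi

29.04 dBi


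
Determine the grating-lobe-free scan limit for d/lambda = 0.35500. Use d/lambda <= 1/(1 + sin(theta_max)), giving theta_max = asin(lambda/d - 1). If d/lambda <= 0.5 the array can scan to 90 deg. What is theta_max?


lambda/d - 1 = 1/0.35500 - 1 = 1.816901 >= 1
d/lambda <= 0.5, so the array can scan to endfire without grating lobes: theta_max = 90 deg

90 deg


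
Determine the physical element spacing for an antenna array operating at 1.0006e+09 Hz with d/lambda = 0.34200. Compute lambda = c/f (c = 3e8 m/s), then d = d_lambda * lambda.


lambda = c / f = 3.0000e+08 / 1.0006e+09 = 0.2998201 m
d = 0.34200 * 0.2998201 = 0.1025 m

0.1025 m


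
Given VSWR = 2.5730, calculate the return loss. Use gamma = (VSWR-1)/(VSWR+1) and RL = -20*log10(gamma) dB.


gamma = (2.5730 - 1) / (2.5730 + 1) = 0.4402463
RL = -20 * log10(0.4402463) = 7.126 dB

7.126 dB


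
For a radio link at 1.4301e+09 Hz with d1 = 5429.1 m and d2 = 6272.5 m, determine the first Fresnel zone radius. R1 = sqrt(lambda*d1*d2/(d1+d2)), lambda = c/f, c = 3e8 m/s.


lambda = c / f = 3.0000e+08 / 1.4301e+09 = 0.2097755 m
R1 = sqrt(0.2097755 * 5429.1 * 6272.5 / (5429.1 + 6272.5)) = 24.71 m

24.71 m


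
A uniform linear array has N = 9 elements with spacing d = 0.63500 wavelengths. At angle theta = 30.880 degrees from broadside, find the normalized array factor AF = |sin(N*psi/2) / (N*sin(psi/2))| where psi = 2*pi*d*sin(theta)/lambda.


psi = 2*pi*0.63500*sin(30.880 deg) = 2.047743 rad
AF = |sin(9*2.047743/2) / (9*sin(2.047743/2))| = 0.02711

0.02711


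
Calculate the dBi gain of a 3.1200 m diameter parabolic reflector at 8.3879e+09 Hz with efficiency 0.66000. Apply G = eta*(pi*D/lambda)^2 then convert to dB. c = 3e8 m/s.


lambda = c / f = 3.0000e+08 / 8.3879e+09 = 0.03576581 m
G_linear = 0.66000 * (pi * 3.1200 / 0.03576581)^2 = 49569.75
G_dBi = 10 * log10(49569.75) = 46.95 dBi

46.95 dBi


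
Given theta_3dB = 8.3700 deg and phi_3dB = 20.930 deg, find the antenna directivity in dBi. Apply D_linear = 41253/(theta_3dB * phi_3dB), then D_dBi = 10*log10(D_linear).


D_linear = 41253 / (8.3700 * 20.930) = 235.4837
D_dBi = 10 * log10(235.4837) = 23.72 dBi

23.72 dBi


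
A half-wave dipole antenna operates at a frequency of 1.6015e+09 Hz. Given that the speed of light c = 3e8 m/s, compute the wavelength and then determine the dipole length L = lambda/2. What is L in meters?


lambda = c / f = 3.0000e+08 / 1.6015e+09 = 0.1873244 m
L = lambda / 2 = 0.1873244 / 2 = 0.09366 m

0.09366 m


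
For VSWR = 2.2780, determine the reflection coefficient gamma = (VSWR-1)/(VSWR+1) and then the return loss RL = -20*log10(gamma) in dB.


gamma = (2.2780 - 1) / (2.2780 + 1) = 0.3898719
RL = -20 * log10(0.3898719) = 8.182 dB

8.182 dB


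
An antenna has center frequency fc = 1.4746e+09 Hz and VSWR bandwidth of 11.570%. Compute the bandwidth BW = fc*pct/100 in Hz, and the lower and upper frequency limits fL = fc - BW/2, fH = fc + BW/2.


BW = 1.4746e+09 * 11.570/100 = 1.706112e+08 Hz
fL = 1.4746e+09 - 1.706112e+08/2 = 1.389e+09 Hz
fH = 1.4746e+09 + 1.706112e+08/2 = 1.560e+09 Hz

BW=1.706e+08 Hz, fL=1.389e+09 Hz, fH=1.560e+09 Hz


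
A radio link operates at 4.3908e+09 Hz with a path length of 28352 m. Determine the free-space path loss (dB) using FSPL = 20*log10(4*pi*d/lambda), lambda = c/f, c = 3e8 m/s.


lambda = c / f = 3.0000e+08 / 4.3908e+09 = 0.06832468 m
FSPL = 20 * log10(4*pi*28352/0.06832468) = 134.3 dB

134.3 dB


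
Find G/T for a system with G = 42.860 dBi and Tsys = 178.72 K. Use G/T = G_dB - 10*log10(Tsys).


G/T = 42.860 - 10*log10(178.72) = 42.860 - 22.52173 = 20.34 dB/K

20.34 dB/K


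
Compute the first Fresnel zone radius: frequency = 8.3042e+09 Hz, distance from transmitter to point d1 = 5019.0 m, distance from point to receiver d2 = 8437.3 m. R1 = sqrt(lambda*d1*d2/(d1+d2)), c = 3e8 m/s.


lambda = c / f = 3.0000e+08 / 8.3042e+09 = 0.03612630 m
R1 = sqrt(0.03612630 * 5019.0 * 8437.3 / (5019.0 + 8437.3)) = 10.66 m

10.66 m


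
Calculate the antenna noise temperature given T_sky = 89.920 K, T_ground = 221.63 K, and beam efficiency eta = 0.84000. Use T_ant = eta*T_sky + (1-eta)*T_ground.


T_ant = 0.84000 * 89.920 + (1 - 0.84000) * 221.63 = 111.0 K

111.0 K


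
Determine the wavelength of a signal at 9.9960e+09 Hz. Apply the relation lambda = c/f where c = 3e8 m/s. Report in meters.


lambda = c / f = 3.0000e+08 / 9.9960e+09 = 0.03001 m

0.03001 m


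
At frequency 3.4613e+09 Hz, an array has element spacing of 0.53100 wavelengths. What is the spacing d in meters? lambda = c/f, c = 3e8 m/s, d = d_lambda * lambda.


lambda = c / f = 3.0000e+08 / 3.4613e+09 = 0.08667264 m
d = 0.53100 * 0.08667264 = 0.04602 m

0.04602 m


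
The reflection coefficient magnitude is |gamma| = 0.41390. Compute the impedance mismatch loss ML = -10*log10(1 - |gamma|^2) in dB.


ML = -10 * log10(1 - 0.41390^2) = -10 * log10(0.82868679) = 0.8161 dB

0.8161 dB


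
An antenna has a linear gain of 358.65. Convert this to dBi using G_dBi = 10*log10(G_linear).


G_dBi = 10 * log10(358.65) = 25.55 dBi

25.55 dBi


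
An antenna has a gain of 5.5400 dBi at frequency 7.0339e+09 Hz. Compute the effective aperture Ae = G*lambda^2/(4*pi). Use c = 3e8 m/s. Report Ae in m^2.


lambda = c / f = 3.0000e+08 / 7.0339e+09 = 0.04265059 m
G_linear = 10^(5.5400/10) = 3.580964
Ae = G_linear * lambda^2 / (4*pi) = 3.580964 * 0.04265059^2 / (4*pi) = 5.184e-04 m^2

5.184e-04 m^2


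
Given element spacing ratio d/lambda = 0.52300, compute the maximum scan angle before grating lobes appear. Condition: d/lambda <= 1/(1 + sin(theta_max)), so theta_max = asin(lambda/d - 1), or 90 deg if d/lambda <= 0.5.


lambda/d - 1 = 1/0.52300 - 1 = 0.9120459
theta_max = asin(0.9120459) = 65.79 deg

65.79 deg


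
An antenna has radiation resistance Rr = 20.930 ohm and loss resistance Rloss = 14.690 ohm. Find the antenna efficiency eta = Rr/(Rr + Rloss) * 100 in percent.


eta = 20.930 / (20.930 + 14.690) * 100 = 58.76%

58.76%


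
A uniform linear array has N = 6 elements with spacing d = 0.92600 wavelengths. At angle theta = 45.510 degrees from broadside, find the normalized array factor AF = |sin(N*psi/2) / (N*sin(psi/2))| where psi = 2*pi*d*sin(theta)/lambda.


psi = 2*pi*0.92600*sin(45.510 deg) = 4.150567 rad
AF = |sin(6*4.150567/2) / (6*sin(4.150567/2))| = 0.02178

0.02178


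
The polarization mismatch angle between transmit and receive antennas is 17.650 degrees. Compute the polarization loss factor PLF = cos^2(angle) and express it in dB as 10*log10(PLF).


PLF_linear = cos^2(17.650 deg) = 0.9080688
PLF_dB = 10 * log10(0.9080688) = -0.4188 dB

-0.4188 dB


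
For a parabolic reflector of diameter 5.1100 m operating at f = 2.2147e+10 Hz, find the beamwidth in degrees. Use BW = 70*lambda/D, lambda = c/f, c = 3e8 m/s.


lambda = c / f = 3.0000e+08 / 2.2147e+10 = 0.01354585 m
BW = 70 * 0.01354585 / 5.1100 = 0.1856 deg

0.1856 deg


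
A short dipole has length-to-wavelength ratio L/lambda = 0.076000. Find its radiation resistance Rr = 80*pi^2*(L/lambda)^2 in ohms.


Rr = 80 * pi^2 * (0.076000)^2 = 80 * 9.869604 * 5.776000e-03 = 4.561 ohm

4.561 ohm


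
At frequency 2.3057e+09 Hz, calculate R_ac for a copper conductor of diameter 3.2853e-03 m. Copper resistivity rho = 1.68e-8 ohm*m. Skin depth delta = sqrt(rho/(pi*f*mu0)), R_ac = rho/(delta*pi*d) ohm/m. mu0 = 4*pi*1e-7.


delta = sqrt(1.68e-8 / (pi * 2.3057e+09 * 4*pi*1e-7)) = 1.358543e-06 m
R_ac = 1.68e-8 / (1.358543e-06 * pi * 3.2853e-03) = 1.198 ohm/m

1.198 ohm/m
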